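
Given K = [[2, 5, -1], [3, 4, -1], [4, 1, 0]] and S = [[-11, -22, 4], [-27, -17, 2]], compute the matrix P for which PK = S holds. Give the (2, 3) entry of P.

Since K sits to the right of P, P = SK⁻¹.
det K = -5; the adjugate gives K⁻¹ = [[-1/5, 1/5, 1/5], [4/5, -4/5, 1/5], [13/5, -18/5, 7/5]].
P = SK⁻¹ = [[-11, -22, 4], [-27, -17, 2]] · [[-1/5, 1/5, 1/5], [4/5, -4/5, 1/5], [13/5, -18/5, 7/5]] = [[-5, 1, -1], [-3, 1, -6]].

-6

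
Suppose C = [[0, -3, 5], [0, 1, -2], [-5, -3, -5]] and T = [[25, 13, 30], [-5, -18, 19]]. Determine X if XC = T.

X = [[-1, -5, -5], [6, 3, 1]]

Since C sits to the right of X, X = TC⁻¹.
C has determinant -5; C⁻¹ = [[11/5, 6, -1/5], [-2, -5, 0], [-1, -3, 0]].
X = TC⁻¹ = [[25, 13, 30], [-5, -18, 19]] · [[11/5, 6, -1/5], [-2, -5, 0], [-1, -3, 0]] = [[-1, -5, -5], [6, 3, 1]].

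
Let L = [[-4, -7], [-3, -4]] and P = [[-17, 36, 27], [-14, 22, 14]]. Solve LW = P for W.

L is on the left of W, so left-multiply by L⁻¹: W = L⁻¹P.
det L = -5; the adjugate gives L⁻¹ = [[4/5, -7/5], [-3/5, 4/5]].
W = L⁻¹P = [[4/5, -7/5], [-3/5, 4/5]] · [[-17, 36, 27], [-14, 22, 14]] = [[6, -2, 2], [-1, -4, -5]].

W = [[6, -2, 2], [-1, -4, -5]]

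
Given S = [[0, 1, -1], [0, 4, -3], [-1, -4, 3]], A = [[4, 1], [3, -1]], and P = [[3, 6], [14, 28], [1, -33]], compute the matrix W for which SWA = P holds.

W = [[0, -5], [5, -5], [2, -2]]

Left-multiply by S⁻¹ and right-multiply by A⁻¹: W = S⁻¹PA⁻¹.
det S = -1, so S⁻¹ = [[0, -1, -1], [-3, 1, 0], [-4, 1, 0]].
det A = -7; the adjugate gives A⁻¹ = [[1/7, 1/7], [3/7, -4/7]].
S⁻¹P = [[-15, 5], [5, 10], [2, 4]].
W = (S⁻¹P)A⁻¹ = [[0, -5], [5, -5], [2, -2]].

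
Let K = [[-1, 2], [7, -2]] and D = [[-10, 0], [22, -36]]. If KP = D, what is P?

Since K multiplies P on the left, P = K⁻¹D.
det K = -12; the adjugate gives K⁻¹ = [[1/6, 1/6], [7/12, 1/12]].
P = K⁻¹D = [[1/6, 1/6], [7/12, 1/12]] · [[-10, 0], [22, -36]] = [[2, -6], [-4, -3]].

P = [[2, -6], [-4, -3]]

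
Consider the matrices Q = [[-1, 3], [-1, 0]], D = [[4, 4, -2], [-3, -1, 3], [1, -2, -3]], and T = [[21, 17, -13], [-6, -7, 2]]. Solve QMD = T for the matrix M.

M = Q⁻¹TD⁻¹ (apply Q⁻¹ on the left and D⁻¹ on the right).
det Q = 3; the adjugate gives Q⁻¹ = [[0, -1], [1/3, -1/3]].
D has determinant -2; D⁻¹ = [[-9/2, -8, -5], [3, 5, 3], [-7/2, -6, -4]].
Q⁻¹T = [[6, 7, -2], [9, 8, -5]].
M = (Q⁻¹T)D⁻¹ = [[1, -1, -1], [1, -2, -1]].

M = [[1, -1, -1], [1, -2, -1]]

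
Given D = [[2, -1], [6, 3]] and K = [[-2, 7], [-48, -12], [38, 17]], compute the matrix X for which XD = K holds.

X = [[-4, 1], [-6, -6], [1, 6]]

Right-multiplying both sides by D⁻¹ gives X = KD⁻¹.
D has determinant 12; D⁻¹ = [[1/4, 1/12], [-1/2, 1/6]].
X = KD⁻¹ = [[-2, 7], [-48, -12], [38, 17]] · [[1/4, 1/12], [-1/2, 1/6]] = [[-4, 1], [-6, -6], [1, 6]].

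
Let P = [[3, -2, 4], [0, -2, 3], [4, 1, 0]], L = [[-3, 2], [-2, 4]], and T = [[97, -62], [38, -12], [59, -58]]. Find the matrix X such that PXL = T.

Left-multiply by P⁻¹ and right-multiply by L⁻¹: X = P⁻¹TL⁻¹.
det P = -1; the adjugate gives P⁻¹ = [[3, -4, -2], [-12, 16, 9], [-8, 11, 6]].
L has determinant -8; L⁻¹ = [[-1/2, 1/4], [-1/4, 3/8]].
P⁻¹T = [[21, -22], [-25, 30], [-4, 16]].
X = (P⁻¹T)L⁻¹ = [[-5, -3], [5, 5], [-2, 5]].

X = [[-5, -3], [5, 5], [-2, 5]]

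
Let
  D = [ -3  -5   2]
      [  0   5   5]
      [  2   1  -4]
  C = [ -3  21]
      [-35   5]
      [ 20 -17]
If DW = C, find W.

W = [[1, -4], [-2, -1], [-5, 2]]

Left-multiplying both sides by D⁻¹ gives W = D⁻¹C.
D has determinant 5; D⁻¹ = [[-5, -18/5, -7], [2, 8/5, 3], [-2, -7/5, -3]].
W = D⁻¹C = [[-5, -18/5, -7], [2, 8/5, 3], [-2, -7/5, -3]] · [[-3, 21], [-35, 5], [20, -17]] = [[1, -4], [-2, -1], [-5, 2]].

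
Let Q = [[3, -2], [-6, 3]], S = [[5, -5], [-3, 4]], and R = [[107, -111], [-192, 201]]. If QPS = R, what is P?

P = [[3, -2], [-5, -1]]

Left-multiply by Q⁻¹ and right-multiply by S⁻¹: P = Q⁻¹RS⁻¹.
det Q = -3, so Q⁻¹ = [[-1, -2/3], [-2, -1]].
det S = 5; the adjugate gives S⁻¹ = [[4/5, 1], [3/5, 1]].
Q⁻¹R = [[21, -23], [-22, 21]].
P = (Q⁻¹R)S⁻¹ = [[3, -2], [-5, -1]].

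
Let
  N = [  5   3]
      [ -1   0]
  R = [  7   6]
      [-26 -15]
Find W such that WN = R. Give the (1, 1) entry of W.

2

Since N sits to the right of W, W = RN⁻¹.
det N = 3; the adjugate gives N⁻¹ = [[0, -1], [1/3, 5/3]].
W = RN⁻¹ = [[7, 6], [-26, -15]] · [[0, -1], [1/3, 5/3]] = [[2, 3], [-5, 1]].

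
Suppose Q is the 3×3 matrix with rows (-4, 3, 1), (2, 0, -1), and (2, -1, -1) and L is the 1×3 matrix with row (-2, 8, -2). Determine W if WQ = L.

Since Q sits to the right of W, W = LQ⁻¹.
det Q = 2, so Q⁻¹ = [[-1/2, 1, -3/2], [0, 1, -1], [-1, 1, -3]].
W = LQ⁻¹ = [[-2, 8, -2]] · [[-1/2, 1, -3/2], [0, 1, -1], [-1, 1, -3]] = [[3, 4, 1]].

W = [[3, 4, 1]]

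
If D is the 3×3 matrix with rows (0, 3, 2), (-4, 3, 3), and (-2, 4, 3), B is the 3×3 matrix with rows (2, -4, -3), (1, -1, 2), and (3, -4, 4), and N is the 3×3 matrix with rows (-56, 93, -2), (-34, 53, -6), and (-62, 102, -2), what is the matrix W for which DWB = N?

W = [[-1, 3, -3], [-4, 5, -3], [0, -4, -2]]

W = D⁻¹NB⁻¹ (apply D⁻¹ on the left and B⁻¹ on the right).
D has determinant -2; D⁻¹ = [[3/2, 1/2, -3/2], [-3, -2, 4], [5, 3, -6]].
det B = 3; the adjugate gives B⁻¹ = [[4/3, 28/3, -11/3], [2/3, 17/3, -7/3], [-1/3, -4/3, 2/3]].
D⁻¹N = [[-8, 13, -3], [-12, 23, 10], [-10, 12, -16]].
W = (D⁻¹N)B⁻¹ = [[-1, 3, -3], [-4, 5, -3], [0, -4, -2]].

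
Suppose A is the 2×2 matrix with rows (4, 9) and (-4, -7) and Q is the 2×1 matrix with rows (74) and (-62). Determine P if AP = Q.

P = [[5], [6]]

Since A multiplies P on the left, P = A⁻¹Q.
det A = 8, so A⁻¹ = [[-7/8, -9/8], [1/2, 1/2]].
P = A⁻¹Q = [[-7/8, -9/8], [1/2, 1/2]] · [[74], [-62]] = [[5], [6]].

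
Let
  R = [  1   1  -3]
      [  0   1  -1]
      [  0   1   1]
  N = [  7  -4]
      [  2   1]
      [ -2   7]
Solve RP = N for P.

P = [[1, 1], [0, 4], [-2, 3]]

Left-multiplying both sides by R⁻¹ gives P = R⁻¹N.
R has determinant 2; R⁻¹ = [[1, -2, 1], [0, 1/2, 1/2], [0, -1/2, 1/2]].
P = R⁻¹N = [[1, -2, 1], [0, 1/2, 1/2], [0, -1/2, 1/2]] · [[7, -4], [2, 1], [-2, 7]] = [[1, 1], [0, 4], [-2, 3]].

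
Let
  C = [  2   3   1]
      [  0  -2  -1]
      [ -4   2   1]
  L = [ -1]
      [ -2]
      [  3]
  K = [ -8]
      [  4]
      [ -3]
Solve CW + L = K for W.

W = [[0], [-1], [-4]]

CW = K − L = [[-7], [6], [-6]].
Left-multiplying both sides by C⁻¹ gives W = C⁻¹(K − L).
det C = 4, so C⁻¹ = [[0, -1/4, -1/4], [1, 3/2, 1/2], [-2, -4, -1]].
W = C⁻¹(K − L) = [[0], [-1], [-4]].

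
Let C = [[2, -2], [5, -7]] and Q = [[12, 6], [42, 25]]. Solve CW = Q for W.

Left-multiplying both sides by C⁻¹ gives W = C⁻¹Q.
det C = -4, so C⁻¹ = [[7/4, -1/2], [5/4, -1/2]].
W = C⁻¹Q = [[7/4, -1/2], [5/4, -1/2]] · [[12, 6], [42, 25]] = [[0, -2], [-6, -5]].

W = [[0, -2], [-6, -5]]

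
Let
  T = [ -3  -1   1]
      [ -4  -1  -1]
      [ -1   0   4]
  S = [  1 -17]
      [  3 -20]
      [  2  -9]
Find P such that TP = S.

Left-multiplying both sides by T⁻¹ gives P = T⁻¹S.
det T = -6; the adjugate gives T⁻¹ = [[2/3, -2/3, -1/3], [-17/6, 11/6, 7/6], [1/6, -1/6, 1/6]].
P = T⁻¹S = [[2/3, -2/3, -1/3], [-17/6, 11/6, 7/6], [1/6, -1/6, 1/6]] · [[1, -17], [3, -20], [2, -9]] = [[-2, 5], [5, 1], [0, -1]].

P = [[-2, 5], [5, 1], [0, -1]]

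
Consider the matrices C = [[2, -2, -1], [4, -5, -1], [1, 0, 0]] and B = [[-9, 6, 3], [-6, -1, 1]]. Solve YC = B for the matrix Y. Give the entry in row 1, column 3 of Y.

-3

C is on the right of Y, so right-multiply by C⁻¹: Y = BC⁻¹.
det C = -3, so C⁻¹ = [[0, 0, 1], [1/3, -1/3, 2/3], [-5/3, 2/3, 2/3]].
Y = BC⁻¹ = [[-9, 6, 3], [-6, -1, 1]] · [[0, 0, 1], [1/3, -1/3, 2/3], [-5/3, 2/3, 2/3]] = [[-3, 0, -3], [-2, 1, -6]].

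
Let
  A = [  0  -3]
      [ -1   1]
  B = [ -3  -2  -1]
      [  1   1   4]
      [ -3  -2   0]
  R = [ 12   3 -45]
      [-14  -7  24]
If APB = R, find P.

P = [[1, -2, -5], [5, 5, -2]]

Left-multiply by A⁻¹ and right-multiply by B⁻¹: P = A⁻¹RB⁻¹.
det A = -3; the adjugate gives A⁻¹ = [[-1/3, -1], [-1/3, 0]].
det B = -1; the adjugate gives B⁻¹ = [[-8, -2, 7], [12, 3, -11], [-1, 0, 1]].
A⁻¹R = [[10, 6, -9], [-4, -1, 15]].
P = (A⁻¹R)B⁻¹ = [[1, -2, -5], [5, 5, -2]].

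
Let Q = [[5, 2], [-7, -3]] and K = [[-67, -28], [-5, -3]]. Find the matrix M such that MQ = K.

M = [[-5, 6], [6, 5]]

Since Q sits to the right of M, M = KQ⁻¹.
det Q = -1, so Q⁻¹ = [[3, 2], [-7, -5]].
M = KQ⁻¹ = [[-67, -28], [-5, -3]] · [[3, 2], [-7, -5]] = [[-5, 6], [6, 5]].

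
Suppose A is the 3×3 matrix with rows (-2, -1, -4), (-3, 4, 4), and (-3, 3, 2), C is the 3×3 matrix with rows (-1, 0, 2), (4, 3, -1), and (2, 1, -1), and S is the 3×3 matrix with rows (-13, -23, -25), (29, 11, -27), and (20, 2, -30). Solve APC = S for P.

P = [[3, 1, 0], [-3, -1, 4], [3, 2, -2]]

Left-multiply by A⁻¹ and right-multiply by C⁻¹: P = A⁻¹SC⁻¹.
A has determinant 2; A⁻¹ = [[-2, -5, 6], [-3, -8, 10], [3/2, 9/2, -11/2]].
C has determinant -2; C⁻¹ = [[1, -1, 3], [-1, 3/2, -7/2], [1, -1/2, 3/2]].
A⁻¹S = [[1, 3, 5], [7, 1, -9], [1, 4, 6]].
P = (A⁻¹S)C⁻¹ = [[3, 1, 0], [-3, -1, 4], [3, 2, -2]].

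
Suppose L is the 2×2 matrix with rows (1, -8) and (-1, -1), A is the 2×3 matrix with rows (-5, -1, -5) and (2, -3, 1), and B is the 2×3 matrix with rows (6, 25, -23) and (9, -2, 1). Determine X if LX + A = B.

LX = B − A = [[11, 26, -18], [7, 1, 0]].
Left-multiplying both sides by L⁻¹ gives X = L⁻¹(B − A).
det L = -9; the adjugate gives L⁻¹ = [[1/9, -8/9], [-1/9, -1/9]].
X = L⁻¹(B − A) = [[-5, 2, -2], [-2, -3, 2]].

X = [[-5, 2, -2], [-2, -3, 2]]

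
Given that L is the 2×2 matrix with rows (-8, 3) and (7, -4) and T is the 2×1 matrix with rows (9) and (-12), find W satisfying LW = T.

W = [[0], [3]]

L is on the left of W, so left-multiply by L⁻¹: W = L⁻¹T.
det L = 11, so L⁻¹ = [[-4/11, -3/11], [-7/11, -8/11]].
W = L⁻¹T = [[-4/11, -3/11], [-7/11, -8/11]] · [[9], [-12]] = [[0], [3]].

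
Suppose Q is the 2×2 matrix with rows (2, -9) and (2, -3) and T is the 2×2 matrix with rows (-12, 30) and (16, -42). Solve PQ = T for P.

Q is on the right of P, so right-multiply by Q⁻¹: P = TQ⁻¹.
Q has determinant 12; Q⁻¹ = [[-1/4, 3/4], [-1/6, 1/6]].
P = TQ⁻¹ = [[-12, 30], [16, -42]] · [[-1/4, 3/4], [-1/6, 1/6]] = [[-2, -4], [3, 5]].

P = [[-2, -4], [3, 5]]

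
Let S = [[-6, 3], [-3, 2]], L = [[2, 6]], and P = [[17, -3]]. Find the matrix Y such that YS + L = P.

YS = P − L = [[15, -9]].
S is on the right of Y, so right-multiply by S⁻¹: Y = (P − L)S⁻¹.
det S = -3; the adjugate gives S⁻¹ = [[-2/3, 1], [-1, 2]].
Y = (P − L)S⁻¹ = [[-1, -3]].

Y = [[-1, -3]]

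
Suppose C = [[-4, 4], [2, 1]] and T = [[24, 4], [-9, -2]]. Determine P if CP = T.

Left-multiplying both sides by C⁻¹ gives P = C⁻¹T.
det C = -12, so C⁻¹ = [[-1/12, 1/3], [1/6, 1/3]].
P = C⁻¹T = [[-1/12, 1/3], [1/6, 1/3]] · [[24, 4], [-9, -2]] = [[-5, -1], [1, 0]].

P = [[-5, -1], [1, 0]]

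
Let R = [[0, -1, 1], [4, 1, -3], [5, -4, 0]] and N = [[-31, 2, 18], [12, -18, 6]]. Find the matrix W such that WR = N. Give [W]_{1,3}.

Right-multiplying both sides by R⁻¹ gives W = NR⁻¹.
R has determinant -6; R⁻¹ = [[2, 2/3, -1/3], [5/2, 5/6, -2/3], [7/2, 5/6, -2/3]].
W = NR⁻¹ = [[-31, 2, 18], [12, -18, 6]] · [[2, 2/3, -1/3], [5/2, 5/6, -2/3], [7/2, 5/6, -2/3]] = [[6, -4, -3], [0, -2, 4]].

-3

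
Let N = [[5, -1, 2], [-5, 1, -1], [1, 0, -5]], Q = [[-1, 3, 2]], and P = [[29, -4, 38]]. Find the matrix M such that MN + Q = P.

MN = P − Q = [[30, -7, 36]].
Since N sits to the right of M, M = (P − Q)N⁻¹.
det N = -1, so N⁻¹ = [[5, 5, 1], [26, 27, 5], [1, 1, 0]].
M = (P − Q)N⁻¹ = [[4, -3, -5]].

M = [[4, -3, -5]]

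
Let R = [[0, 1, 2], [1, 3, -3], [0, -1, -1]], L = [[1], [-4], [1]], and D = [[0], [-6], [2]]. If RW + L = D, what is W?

RW = D − L = [[-1], [-2], [1]].
R is on the left of W, so left-multiply by R⁻¹: W = R⁻¹(D − L).
det R = -1, so R⁻¹ = [[6, 1, 9], [-1, 0, -2], [1, 0, 1]].
W = R⁻¹(D − L) = [[1], [-1], [0]].

W = [[1], [-1], [0]]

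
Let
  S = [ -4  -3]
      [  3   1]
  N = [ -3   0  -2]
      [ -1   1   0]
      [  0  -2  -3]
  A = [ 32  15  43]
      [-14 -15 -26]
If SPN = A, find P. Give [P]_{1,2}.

P = S⁻¹AN⁻¹ (apply S⁻¹ on the left and N⁻¹ on the right).
det S = 5; the adjugate gives S⁻¹ = [[1/5, 3/5], [-3/5, -4/5]].
det N = 5; the adjugate gives N⁻¹ = [[-3/5, 4/5, 2/5], [-3/5, 9/5, 2/5], [2/5, -6/5, -3/5]].
S⁻¹A = [[-2, -6, -7], [-8, 3, -5]].
P = (S⁻¹A)N⁻¹ = [[2, -4, 1], [1, 5, 1]].

-4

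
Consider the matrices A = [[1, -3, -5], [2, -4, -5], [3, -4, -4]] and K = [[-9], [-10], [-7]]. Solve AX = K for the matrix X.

Left-multiplying both sides by A⁻¹ gives X = A⁻¹K.
det A = -3, so A⁻¹ = [[4/3, -8/3, 5/3], [7/3, -11/3, 5/3], [-4/3, 5/3, -2/3]].
X = A⁻¹K = [[4/3, -8/3, 5/3], [7/3, -11/3, 5/3], [-4/3, 5/3, -2/3]] · [[-9], [-10], [-7]] = [[3], [4], [0]].

X = [[3], [4], [0]]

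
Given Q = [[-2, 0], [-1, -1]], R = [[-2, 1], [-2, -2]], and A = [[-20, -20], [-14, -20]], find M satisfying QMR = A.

M = [[0, -5], [2, -4]]

Isolating M: multiply by Q⁻¹ from the left and R⁻¹ from the right, so M = Q⁻¹AR⁻¹.
Q has determinant 2; Q⁻¹ = [[-1/2, 0], [1/2, -1]].
R has determinant 6; R⁻¹ = [[-1/3, -1/6], [1/3, -1/3]].
Q⁻¹A = [[10, 10], [4, 10]].
M = (Q⁻¹A)R⁻¹ = [[0, -5], [2, -4]].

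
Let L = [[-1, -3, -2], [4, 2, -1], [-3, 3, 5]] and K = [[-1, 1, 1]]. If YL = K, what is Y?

Y = [[-6, -4, -3]]

L is on the right of Y, so right-multiply by L⁻¹: Y = KL⁻¹.
L has determinant 2; L⁻¹ = [[13/2, 9/2, 7/2], [-17/2, -11/2, -9/2], [9, 6, 5]].
Y = KL⁻¹ = [[-1, 1, 1]] · [[13/2, 9/2, 7/2], [-17/2, -11/2, -9/2], [9, 6, 5]] = [[-6, -4, -3]].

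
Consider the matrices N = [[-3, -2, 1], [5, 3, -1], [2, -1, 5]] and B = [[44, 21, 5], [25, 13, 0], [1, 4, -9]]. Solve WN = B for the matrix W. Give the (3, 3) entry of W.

Since N sits to the right of W, W = BN⁻¹.
det N = 1; the adjugate gives N⁻¹ = [[14, 9, -1], [-27, -17, 2], [-11, -7, 1]].
W = BN⁻¹ = [[44, 21, 5], [25, 13, 0], [1, 4, -9]] · [[14, 9, -1], [-27, -17, 2], [-11, -7, 1]] = [[-6, 4, 3], [-1, 4, 1], [5, 4, -2]].

-2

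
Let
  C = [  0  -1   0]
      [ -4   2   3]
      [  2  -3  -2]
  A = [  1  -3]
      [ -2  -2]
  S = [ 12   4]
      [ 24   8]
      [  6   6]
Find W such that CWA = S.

W = [[1, 2], [-2, 5], [4, -4]]

Left-multiply by C⁻¹ and right-multiply by A⁻¹: W = C⁻¹SA⁻¹.
det C = 2; the adjugate gives C⁻¹ = [[5/2, -1, -3/2], [-1, 0, 0], [4, -1, -2]].
A has determinant -8; A⁻¹ = [[1/4, -3/8], [-1/4, -1/8]].
C⁻¹S = [[-3, -7], [-12, -4], [12, -4]].
W = (C⁻¹S)A⁻¹ = [[1, 2], [-2, 5], [4, -4]].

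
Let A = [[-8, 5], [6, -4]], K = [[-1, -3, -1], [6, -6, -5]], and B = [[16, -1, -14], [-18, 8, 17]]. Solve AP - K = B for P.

AP = B + K = [[15, -4, -15], [-12, 2, 12]].
Since A multiplies P on the left, P = A⁻¹(B + K).
det A = 2; the adjugate gives A⁻¹ = [[-2, -5/2], [-3, -4]].
P = A⁻¹(B + K) = [[0, 3, 0], [3, 4, -3]].

P = [[0, 3, 0], [3, 4, -3]]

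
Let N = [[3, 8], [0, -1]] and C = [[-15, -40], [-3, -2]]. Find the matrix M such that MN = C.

Since N sits to the right of M, M = CN⁻¹.
N has determinant -3; N⁻¹ = [[1/3, 8/3], [0, -1]].
M = CN⁻¹ = [[-15, -40], [-3, -2]] · [[1/3, 8/3], [0, -1]] = [[-5, 0], [-1, -6]].

M = [[-5, 0], [-1, -6]]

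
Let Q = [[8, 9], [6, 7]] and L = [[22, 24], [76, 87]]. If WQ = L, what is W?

Since Q sits to the right of W, W = LQ⁻¹.
det Q = 2; the adjugate gives Q⁻¹ = [[7/2, -9/2], [-3, 4]].
W = LQ⁻¹ = [[22, 24], [76, 87]] · [[7/2, -9/2], [-3, 4]] = [[5, -3], [5, 6]].

W = [[5, -3], [5, 6]]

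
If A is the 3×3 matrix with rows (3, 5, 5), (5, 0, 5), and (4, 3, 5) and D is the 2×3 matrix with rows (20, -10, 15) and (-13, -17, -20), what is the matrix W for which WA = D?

A is on the right of W, so right-multiply by A⁻¹: W = DA⁻¹.
A has determinant 5; A⁻¹ = [[-3, -2, 5], [-1, -1, 2], [3, 11/5, -5]].
W = DA⁻¹ = [[20, -10, 15], [-13, -17, -20]] · [[-3, -2, 5], [-1, -1, 2], [3, 11/5, -5]] = [[-5, 3, 5], [-4, -1, 1]].

W = [[-5, 3, 5], [-4, -1, 1]]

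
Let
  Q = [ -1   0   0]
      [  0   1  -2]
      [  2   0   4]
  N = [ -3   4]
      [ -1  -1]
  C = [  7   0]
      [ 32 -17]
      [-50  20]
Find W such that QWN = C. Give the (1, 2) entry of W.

4

Isolating W: multiply by Q⁻¹ from the left and N⁻¹ from the right, so W = Q⁻¹CN⁻¹.
det Q = -4; the adjugate gives Q⁻¹ = [[-1, 0, 0], [1, 1, 1/2], [1/2, 0, 1/4]].
det N = 7; the adjugate gives N⁻¹ = [[-1/7, -4/7], [1/7, -3/7]].
Q⁻¹C = [[-7, 0], [14, -7], [-9, 5]].
W = (Q⁻¹C)N⁻¹ = [[1, 4], [-3, -5], [2, 3]].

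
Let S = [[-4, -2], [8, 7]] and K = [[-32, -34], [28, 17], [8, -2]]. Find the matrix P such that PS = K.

P = [[-4, -6], [-5, 1], [-6, -2]]

Since S sits to the right of P, P = KS⁻¹.
S has determinant -12; S⁻¹ = [[-7/12, -1/6], [2/3, 1/3]].
P = KS⁻¹ = [[-32, -34], [28, 17], [8, -2]] · [[-7/12, -1/6], [2/3, 1/3]] = [[-4, -6], [-5, 1], [-6, -2]].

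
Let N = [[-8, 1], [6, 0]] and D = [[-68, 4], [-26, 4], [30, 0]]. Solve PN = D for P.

P = [[4, -6], [4, 1], [0, 5]]

Right-multiplying both sides by N⁻¹ gives P = DN⁻¹.
N has determinant -6; N⁻¹ = [[0, 1/6], [1, 4/3]].
P = DN⁻¹ = [[-68, 4], [-26, 4], [30, 0]] · [[0, 1/6], [1, 4/3]] = [[4, -6], [4, 1], [0, 5]].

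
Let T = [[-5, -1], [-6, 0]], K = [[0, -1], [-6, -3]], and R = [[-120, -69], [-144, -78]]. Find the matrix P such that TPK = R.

P = [[-1, -4], [-4, 0]]

Isolating P: multiply by T⁻¹ from the left and K⁻¹ from the right, so P = T⁻¹RK⁻¹.
det T = -6; the adjugate gives T⁻¹ = [[0, -1/6], [-1, 5/6]].
det K = -6; the adjugate gives K⁻¹ = [[1/2, -1/6], [-1, 0]].
T⁻¹R = [[24, 13], [0, 4]].
P = (T⁻¹R)K⁻¹ = [[-1, -4], [-4, 0]].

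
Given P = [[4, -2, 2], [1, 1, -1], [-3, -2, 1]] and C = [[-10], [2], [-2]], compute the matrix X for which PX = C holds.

P is on the left of X, so left-multiply by P⁻¹: X = P⁻¹C.
det P = -6, so P⁻¹ = [[1/6, 1/3, 0], [-1/3, -5/3, -1], [-1/6, -7/3, -1]].
X = P⁻¹C = [[1/6, 1/3, 0], [-1/3, -5/3, -1], [-1/6, -7/3, -1]] · [[-10], [2], [-2]] = [[-1], [2], [-1]].

X = [[-1], [2], [-1]]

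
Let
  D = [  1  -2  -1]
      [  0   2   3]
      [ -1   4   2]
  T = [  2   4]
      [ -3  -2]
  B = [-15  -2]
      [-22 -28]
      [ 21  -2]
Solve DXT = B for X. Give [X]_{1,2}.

Left-multiply by D⁻¹ and right-multiply by T⁻¹: X = D⁻¹BT⁻¹.
D has determinant -4; D⁻¹ = [[2, 0, 1], [3/4, -1/4, 3/4], [-1/2, 1/2, -1/2]].
T has determinant 8; T⁻¹ = [[-1/4, -1/2], [3/8, 1/4]].
D⁻¹B = [[-9, -6], [10, 4], [-14, -12]].
X = (D⁻¹B)T⁻¹ = [[0, 3], [-1, -4], [-1, 4]].

3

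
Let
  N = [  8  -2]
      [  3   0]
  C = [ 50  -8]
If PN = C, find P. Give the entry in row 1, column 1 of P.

Right-multiplying both sides by N⁻¹ gives P = CN⁻¹.
det N = 6, so N⁻¹ = [[0, 1/3], [-1/2, 4/3]].
P = CN⁻¹ = [[50, -8]] · [[0, 1/3], [-1/2, 4/3]] = [[4, 6]].

4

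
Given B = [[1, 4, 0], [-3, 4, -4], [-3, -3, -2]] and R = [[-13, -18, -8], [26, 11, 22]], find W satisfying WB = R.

W = [[-4, 1, 2], [2, -3, -5]]

B is on the right of W, so right-multiply by B⁻¹: W = RB⁻¹.
det B = 4, so B⁻¹ = [[-5, 2, -4], [3/2, -1/2, 1], [21/4, -9/4, 4]].
W = RB⁻¹ = [[-13, -18, -8], [26, 11, 22]] · [[-5, 2, -4], [3/2, -1/2, 1], [21/4, -9/4, 4]] = [[-4, 1, 2], [2, -3, -5]].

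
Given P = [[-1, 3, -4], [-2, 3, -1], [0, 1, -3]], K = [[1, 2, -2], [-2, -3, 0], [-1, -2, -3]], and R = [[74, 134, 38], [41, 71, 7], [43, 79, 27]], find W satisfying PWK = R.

W = [[1, 3, -5], [3, -1, -5], [-3, 2, 4]]

Left-multiply by P⁻¹ and right-multiply by K⁻¹: W = P⁻¹RK⁻¹.
P has determinant -2; P⁻¹ = [[4, -5/2, -9/2], [3, -3/2, -7/2], [1, -1/2, -3/2]].
K has determinant -5; K⁻¹ = [[-9/5, -2, 6/5], [6/5, 1, -4/5], [-1/5, 0, -1/5]].
P⁻¹R = [[0, 3, 13], [10, 19, 9], [-11, -20, -6]].
W = (P⁻¹R)K⁻¹ = [[1, 3, -5], [3, -1, -5], [-3, 2, 4]].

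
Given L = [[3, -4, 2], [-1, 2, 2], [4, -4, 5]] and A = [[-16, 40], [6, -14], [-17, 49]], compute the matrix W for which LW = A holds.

L is on the left of W, so left-multiply by L⁻¹: W = L⁻¹A.
det L = -6, so L⁻¹ = [[-3, -2, 2], [-13/6, -7/6, 4/3], [2/3, 2/3, -1/3]].
W = L⁻¹A = [[-3, -2, 2], [-13/6, -7/6, 4/3], [2/3, 2/3, -1/3]] · [[-16, 40], [6, -14], [-17, 49]] = [[2, 6], [5, -5], [-1, 1]].

W = [[2, 6], [5, -5], [-1, 1]]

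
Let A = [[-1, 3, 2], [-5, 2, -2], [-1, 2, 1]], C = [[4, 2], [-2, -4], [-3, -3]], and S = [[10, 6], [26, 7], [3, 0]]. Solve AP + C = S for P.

P = [[-4, -5], [2, -3], [-2, 4]]

AP = S − C = [[6, 4], [28, 11], [6, 3]].
Since A multiplies P on the left, P = A⁻¹(S − C).
A has determinant -1; A⁻¹ = [[-6, -1, 10], [-7, -1, 12], [8, 1, -13]].
P = A⁻¹(S − C) = [[-4, -5], [2, -3], [-2, 4]].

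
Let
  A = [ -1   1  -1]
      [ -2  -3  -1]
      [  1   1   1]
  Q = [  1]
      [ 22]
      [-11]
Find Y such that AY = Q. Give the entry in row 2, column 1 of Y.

Left-multiplying both sides by A⁻¹ gives Y = A⁻¹Q.
det A = 2, so A⁻¹ = [[-1, -1, -2], [1/2, 0, 1/2], [1/2, 1, 5/2]].
Y = A⁻¹Q = [[-1, -1, -2], [1/2, 0, 1/2], [1/2, 1, 5/2]] · [[1], [22], [-11]] = [[-1], [-5], [-5]].

-5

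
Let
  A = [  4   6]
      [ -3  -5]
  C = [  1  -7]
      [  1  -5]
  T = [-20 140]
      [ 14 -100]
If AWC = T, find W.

Left-multiply by A⁻¹ and right-multiply by C⁻¹: W = A⁻¹TC⁻¹.
A has determinant -2; A⁻¹ = [[5/2, 3], [-3/2, -2]].
det C = 2, so C⁻¹ = [[-5/2, 7/2], [-1/2, 1/2]].
A⁻¹T = [[-8, 50], [2, -10]].
W = (A⁻¹T)C⁻¹ = [[-5, -3], [0, 2]].

W = [[-5, -3], [0, 2]]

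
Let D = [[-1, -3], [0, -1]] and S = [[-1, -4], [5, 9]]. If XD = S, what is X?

X = [[1, 1], [-5, 6]]

Since D sits to the right of X, X = SD⁻¹.
det D = 1; the adjugate gives D⁻¹ = [[-1, 3], [0, -1]].
X = SD⁻¹ = [[-1, -4], [5, 9]] · [[-1, 3], [0, -1]] = [[1, 1], [-5, 6]].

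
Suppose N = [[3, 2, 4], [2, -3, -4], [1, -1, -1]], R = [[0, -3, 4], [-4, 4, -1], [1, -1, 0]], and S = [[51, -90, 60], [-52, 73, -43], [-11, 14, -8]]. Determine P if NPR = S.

Left-multiply by N⁻¹ and right-multiply by R⁻¹: P = N⁻¹SR⁻¹.
N has determinant -3; N⁻¹ = [[1/3, 2/3, -4/3], [2/3, 7/3, -20/3], [-1/3, -5/3, 13/3]].
R has determinant 3; R⁻¹ = [[-1/3, -4/3, -13/3], [-1/3, -4/3, -16/3], [0, -1, -4]].
N⁻¹S = [[-3, 0, 2], [-14, 17, -7], [22, -31, 17]].
P = (N⁻¹S)R⁻¹ = [[1, 2, 5], [-1, 3, -2], [3, -5, 2]].

P = [[1, 2, 5], [-1, 3, -2], [3, -5, 2]]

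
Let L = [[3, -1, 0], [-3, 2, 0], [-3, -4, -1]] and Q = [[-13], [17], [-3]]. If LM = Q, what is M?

Left-multiplying both sides by L⁻¹ gives M = L⁻¹Q.
L has determinant -3; L⁻¹ = [[2/3, 1/3, 0], [1, 1, 0], [-6, -5, -1]].
M = L⁻¹Q = [[2/3, 1/3, 0], [1, 1, 0], [-6, -5, -1]] · [[-13], [17], [-3]] = [[-3], [4], [-4]].

M = [[-3], [4], [-4]]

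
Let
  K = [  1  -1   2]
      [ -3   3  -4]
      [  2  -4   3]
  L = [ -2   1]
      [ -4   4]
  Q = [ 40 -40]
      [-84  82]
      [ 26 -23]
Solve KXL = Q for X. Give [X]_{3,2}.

Isolating X: multiply by K⁻¹ from the left and L⁻¹ from the right, so X = K⁻¹QL⁻¹.
K has determinant 4; K⁻¹ = [[-7/4, -5/4, -1/2], [1/4, -1/4, -1/2], [3/2, 1/2, 0]].
det L = -4, so L⁻¹ = [[-1, 1/4], [-1, 1/2]].
K⁻¹Q = [[22, -21], [18, -19], [18, -19]].
X = (K⁻¹Q)L⁻¹ = [[-1, -5], [1, -5], [1, -5]].

-5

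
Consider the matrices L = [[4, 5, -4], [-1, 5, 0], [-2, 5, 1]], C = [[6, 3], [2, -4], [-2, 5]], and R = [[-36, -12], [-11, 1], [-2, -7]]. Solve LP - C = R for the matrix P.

P = [[-1, -2], [-2, -1], [4, -1]]

LP = R + C = [[-30, -9], [-9, -3], [-4, -2]].
Left-multiplying both sides by L⁻¹ gives P = L⁻¹(R + C).
det L = 5; the adjugate gives L⁻¹ = [[1, -5, 4], [1/5, -4/5, 4/5], [1, -6, 5]].
P = L⁻¹(R + C) = [[-1, -2], [-2, -1], [4, -1]].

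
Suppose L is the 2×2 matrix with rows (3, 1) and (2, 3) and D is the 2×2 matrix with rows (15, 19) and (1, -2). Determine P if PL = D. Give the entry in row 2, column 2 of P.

Since L sits to the right of P, P = DL⁻¹.
det L = 7; the adjugate gives L⁻¹ = [[3/7, -1/7], [-2/7, 3/7]].
P = DL⁻¹ = [[15, 19], [1, -2]] · [[3/7, -1/7], [-2/7, 3/7]] = [[1, 6], [1, -1]].

-1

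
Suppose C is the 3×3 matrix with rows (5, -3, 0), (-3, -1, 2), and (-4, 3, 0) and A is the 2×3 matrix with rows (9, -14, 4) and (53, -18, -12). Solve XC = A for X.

C is on the right of X, so right-multiply by C⁻¹: X = AC⁻¹.
C has determinant -6; C⁻¹ = [[1, 0, 1], [4/3, 0, 5/3], [13/6, 1/2, 7/3]].
X = AC⁻¹ = [[9, -14, 4], [53, -18, -12]] · [[1, 0, 1], [4/3, 0, 5/3], [13/6, 1/2, 7/3]] = [[-1, 2, -5], [3, -6, -5]].

X = [[-1, 2, -5], [3, -6, -5]]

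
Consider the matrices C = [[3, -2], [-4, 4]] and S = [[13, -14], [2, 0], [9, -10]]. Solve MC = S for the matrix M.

Since C sits to the right of M, M = SC⁻¹.
C has determinant 4; C⁻¹ = [[1, 1/2], [1, 3/4]].
M = SC⁻¹ = [[13, -14], [2, 0], [9, -10]] · [[1, 1/2], [1, 3/4]] = [[-1, -4], [2, 1], [-1, -3]].

M = [[-1, -4], [2, 1], [-1, -3]]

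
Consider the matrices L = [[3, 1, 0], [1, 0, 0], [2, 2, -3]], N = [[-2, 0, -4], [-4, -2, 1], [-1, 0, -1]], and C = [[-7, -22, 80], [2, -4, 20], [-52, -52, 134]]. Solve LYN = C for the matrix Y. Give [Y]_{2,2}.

5

Y = L⁻¹CN⁻¹ (apply L⁻¹ on the left and N⁻¹ on the right).
det L = 3, so L⁻¹ = [[0, 1, 0], [1, -3, 0], [2/3, -4/3, -1/3]].
det N = 4, so N⁻¹ = [[1/2, 0, -2], [-5/4, -1/2, 9/2], [-1/2, 0, 1]].
L⁻¹C = [[2, -4, 20], [-13, -10, 20], [10, 8, -18]].
Y = (L⁻¹C)N⁻¹ = [[-4, 2, -2], [-4, 5, 1], [4, -4, -2]].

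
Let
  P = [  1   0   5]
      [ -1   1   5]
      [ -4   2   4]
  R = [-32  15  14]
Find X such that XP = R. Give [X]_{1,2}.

3

Right-multiplying both sides by P⁻¹ gives X = RP⁻¹.
det P = 4, so P⁻¹ = [[-3/2, 5/2, -5/4], [-4, 6, -5/2], [1/2, -1/2, 1/4]].
X = RP⁻¹ = [[-32, 15, 14]] · [[-3/2, 5/2, -5/4], [-4, 6, -5/2], [1/2, -1/2, 1/4]] = [[-5, 3, 6]].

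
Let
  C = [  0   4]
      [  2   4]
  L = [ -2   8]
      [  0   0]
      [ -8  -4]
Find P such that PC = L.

C is on the right of P, so right-multiply by C⁻¹: P = LC⁻¹.
C has determinant -8; C⁻¹ = [[-1/2, 1/2], [1/4, 0]].
P = LC⁻¹ = [[-2, 8], [0, 0], [-8, -4]] · [[-1/2, 1/2], [1/4, 0]] = [[3, -1], [0, 0], [3, -4]].

P = [[3, -1], [0, 0], [3, -4]]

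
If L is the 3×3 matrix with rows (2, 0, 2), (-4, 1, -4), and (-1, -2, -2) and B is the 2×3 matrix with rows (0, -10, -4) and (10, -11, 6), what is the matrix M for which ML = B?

Right-multiplying both sides by L⁻¹ gives M = BL⁻¹.
det L = -2; the adjugate gives L⁻¹ = [[5, 2, 1], [2, 1, 0], [-9/2, -2, -1]].
M = BL⁻¹ = [[0, -10, -4], [10, -11, 6]] · [[5, 2, 1], [2, 1, 0], [-9/2, -2, -1]] = [[-2, -2, 4], [1, -3, 4]].

M = [[-2, -2, 4], [1, -3, 4]]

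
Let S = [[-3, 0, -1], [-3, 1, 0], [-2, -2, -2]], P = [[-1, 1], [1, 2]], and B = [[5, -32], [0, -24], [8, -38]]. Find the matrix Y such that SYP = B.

Y = [[3, 4], [1, 4], [5, -3]]

Y = S⁻¹BP⁻¹ (apply S⁻¹ on the left and P⁻¹ on the right).
S has determinant -2; S⁻¹ = [[1, -1, -1/2], [3, -2, -3/2], [-4, 3, 3/2]].
P has determinant -3; P⁻¹ = [[-2/3, 1/3], [1/3, 1/3]].
S⁻¹B = [[1, 11], [3, 9], [-8, -1]].
Y = (S⁻¹B)P⁻¹ = [[3, 4], [1, 4], [5, -3]].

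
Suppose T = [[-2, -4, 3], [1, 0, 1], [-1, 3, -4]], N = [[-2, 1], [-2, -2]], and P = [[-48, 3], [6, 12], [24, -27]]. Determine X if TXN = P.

X = [[1, -2], [-4, -3], [1, -3]]

Isolating X: multiply by T⁻¹ from the left and N⁻¹ from the right, so X = T⁻¹PN⁻¹.
det T = 3, so T⁻¹ = [[-1, -7/3, -4/3], [1, 11/3, 5/3], [1, 10/3, 4/3]].
det N = 6, so N⁻¹ = [[-1/3, -1/6], [1/3, -1/3]].
T⁻¹P = [[2, 5], [14, 2], [4, 7]].
X = (T⁻¹P)N⁻¹ = [[1, -2], [-4, -3], [1, -3]].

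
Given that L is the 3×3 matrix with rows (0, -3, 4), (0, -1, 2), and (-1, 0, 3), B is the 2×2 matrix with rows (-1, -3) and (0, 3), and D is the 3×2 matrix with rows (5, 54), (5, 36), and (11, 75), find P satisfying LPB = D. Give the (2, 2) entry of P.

1

Left-multiply by L⁻¹ and right-multiply by B⁻¹: P = L⁻¹DB⁻¹.
L has determinant 2; L⁻¹ = [[-3/2, 9/2, -1], [-1, 2, 0], [-1/2, 3/2, 0]].
B has determinant -3; B⁻¹ = [[-1, -1], [0, 1/3]].
L⁻¹D = [[4, 6], [5, 18], [5, 27]].
P = (L⁻¹D)B⁻¹ = [[-4, -2], [-5, 1], [-5, 4]].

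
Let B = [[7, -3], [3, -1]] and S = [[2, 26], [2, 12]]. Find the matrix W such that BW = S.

B is on the left of W, so left-multiply by B⁻¹: W = B⁻¹S.
det B = 2, so B⁻¹ = [[-1/2, 3/2], [-3/2, 7/2]].
W = B⁻¹S = [[-1/2, 3/2], [-3/2, 7/2]] · [[2, 26], [2, 12]] = [[2, 5], [4, 3]].

W = [[2, 5], [4, 3]]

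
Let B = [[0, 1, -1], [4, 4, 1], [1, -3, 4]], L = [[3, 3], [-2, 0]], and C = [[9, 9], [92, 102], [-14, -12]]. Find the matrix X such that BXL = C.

Left-multiply by B⁻¹ and right-multiply by L⁻¹: X = B⁻¹CL⁻¹.
det B = 1; the adjugate gives B⁻¹ = [[19, -1, 5], [-15, 1, -4], [-16, 1, -4]].
L has determinant 6; L⁻¹ = [[0, -1/2], [1/3, 1/2]].
B⁻¹C = [[9, 9], [13, 15], [4, 6]].
X = (B⁻¹C)L⁻¹ = [[3, 0], [5, 1], [2, 1]].

X = [[3, 0], [5, 1], [2, 1]]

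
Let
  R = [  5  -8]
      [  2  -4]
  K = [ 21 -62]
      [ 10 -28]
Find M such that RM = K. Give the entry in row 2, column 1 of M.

Since R multiplies M on the left, M = R⁻¹K.
det R = -4; the adjugate gives R⁻¹ = [[1, -2], [1/2, -5/4]].
M = R⁻¹K = [[1, -2], [1/2, -5/4]] · [[21, -62], [10, -28]] = [[1, -6], [-2, 4]].

-2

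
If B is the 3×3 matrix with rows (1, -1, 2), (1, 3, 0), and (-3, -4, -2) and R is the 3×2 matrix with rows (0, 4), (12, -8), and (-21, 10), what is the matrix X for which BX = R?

Left-multiplying both sides by B⁻¹ gives X = B⁻¹R.
det B = 2; the adjugate gives B⁻¹ = [[-3, -5, -3], [1, 2, 1], [5/2, 7/2, 2]].
X = B⁻¹R = [[-3, -5, -3], [1, 2, 1], [5/2, 7/2, 2]] · [[0, 4], [12, -8], [-21, 10]] = [[3, -2], [3, -2], [0, 2]].

X = [[3, -2], [3, -2], [0, 2]]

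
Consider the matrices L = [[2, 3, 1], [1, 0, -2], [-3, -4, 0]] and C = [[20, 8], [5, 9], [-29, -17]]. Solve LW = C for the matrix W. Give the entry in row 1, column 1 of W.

Left-multiplying both sides by L⁻¹ gives W = L⁻¹C.
det L = -2; the adjugate gives L⁻¹ = [[4, 2, 3], [-3, -3/2, -5/2], [2, 1/2, 3/2]].
W = L⁻¹C = [[4, 2, 3], [-3, -3/2, -5/2], [2, 1/2, 3/2]] · [[20, 8], [5, 9], [-29, -17]] = [[3, -1], [5, 5], [-1, -5]].

3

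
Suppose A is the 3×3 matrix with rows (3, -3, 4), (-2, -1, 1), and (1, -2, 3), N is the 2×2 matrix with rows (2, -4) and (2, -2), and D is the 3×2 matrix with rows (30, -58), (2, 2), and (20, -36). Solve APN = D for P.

P = [[2, -1], [0, 0], [2, 1]]

Left-multiply by A⁻¹ and right-multiply by N⁻¹: P = A⁻¹DN⁻¹.
det A = -4; the adjugate gives A⁻¹ = [[1/4, -1/4, -1/4], [-7/4, -5/4, 11/4], [-5/4, -3/4, 9/4]].
N has determinant 4; N⁻¹ = [[-1/2, 1], [-1/2, 1/2]].
A⁻¹D = [[2, -6], [0, 0], [6, -10]].
P = (A⁻¹D)N⁻¹ = [[2, -1], [0, 0], [2, 1]].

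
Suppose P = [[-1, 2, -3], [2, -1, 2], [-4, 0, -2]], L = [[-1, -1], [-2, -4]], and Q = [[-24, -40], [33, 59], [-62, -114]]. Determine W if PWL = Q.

Left-multiply by P⁻¹ and right-multiply by L⁻¹: W = P⁻¹QL⁻¹.
P has determinant 2; P⁻¹ = [[1, 2, 1/2], [-2, -5, -2], [-2, -4, -3/2]].
det L = 2; the adjugate gives L⁻¹ = [[-2, 1/2], [1, -1/2]].
P⁻¹Q = [[11, 21], [7, 13], [9, 15]].
W = (P⁻¹Q)L⁻¹ = [[-1, -5], [-1, -3], [-3, -3]].

W = [[-1, -5], [-1, -3], [-3, -3]]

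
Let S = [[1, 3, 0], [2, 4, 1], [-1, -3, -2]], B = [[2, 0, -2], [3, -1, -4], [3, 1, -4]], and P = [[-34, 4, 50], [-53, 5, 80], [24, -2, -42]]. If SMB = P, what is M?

M = [[1, -4, -3], [2, -2, -1], [4, 0, -1]]

Isolating M: multiply by S⁻¹ from the left and B⁻¹ from the right, so M = S⁻¹PB⁻¹.
det S = 4; the adjugate gives S⁻¹ = [[-5/4, 3/2, 3/4], [3/4, -1/2, -1/4], [-1/2, 0, -1/2]].
det B = 4; the adjugate gives B⁻¹ = [[2, -1/2, -1/2], [0, -1/2, 1/2], [3/2, -1/2, -1/2]].
S⁻¹P = [[-19, 1, 26], [-5, 1, 8], [5, -1, -4]].
M = (S⁻¹P)B⁻¹ = [[1, -4, -3], [2, -2, -1], [4, 0, -1]].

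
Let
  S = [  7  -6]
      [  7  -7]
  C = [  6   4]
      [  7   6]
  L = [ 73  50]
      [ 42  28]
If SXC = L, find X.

X = [[5, 1], [4, 1]]

X = S⁻¹LC⁻¹ (apply S⁻¹ on the left and C⁻¹ on the right).
det S = -7; the adjugate gives S⁻¹ = [[1, -6/7], [1, -1]].
C has determinant 8; C⁻¹ = [[3/4, -1/2], [-7/8, 3/4]].
S⁻¹L = [[37, 26], [31, 22]].
X = (S⁻¹L)C⁻¹ = [[5, 1], [4, 1]].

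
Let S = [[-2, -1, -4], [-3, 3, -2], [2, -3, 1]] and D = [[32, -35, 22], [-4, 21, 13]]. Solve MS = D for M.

M = [[-1, -6, 6], [-6, 6, 1]]

S is on the right of M, so right-multiply by S⁻¹: M = DS⁻¹.
det S = -5; the adjugate gives S⁻¹ = [[3/5, -13/5, -14/5], [1/5, -6/5, -8/5], [-3/5, 8/5, 9/5]].
M = DS⁻¹ = [[32, -35, 22], [-4, 21, 13]] · [[3/5, -13/5, -14/5], [1/5, -6/5, -8/5], [-3/5, 8/5, 9/5]] = [[-1, -6, 6], [-6, 6, 1]].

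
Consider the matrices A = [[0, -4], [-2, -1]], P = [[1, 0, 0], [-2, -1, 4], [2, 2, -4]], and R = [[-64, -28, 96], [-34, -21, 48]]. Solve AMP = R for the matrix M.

Left-multiply by A⁻¹ and right-multiply by P⁻¹: M = A⁻¹RP⁻¹.
det A = -8, so A⁻¹ = [[1/8, -1/2], [-1/4, 0]].
P has determinant -4; P⁻¹ = [[1, 0, 0], [0, 1, 1], [1/2, 1/2, 1/4]].
A⁻¹R = [[9, 7, -12], [16, 7, -24]].
M = (A⁻¹R)P⁻¹ = [[3, 1, 4], [4, -5, 1]].

M = [[3, 1, 4], [4, -5, 1]]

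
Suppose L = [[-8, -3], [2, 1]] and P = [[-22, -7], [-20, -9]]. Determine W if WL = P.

Since L sits to the right of W, W = PL⁻¹.
L has determinant -2; L⁻¹ = [[-1/2, -3/2], [1, 4]].
W = PL⁻¹ = [[-22, -7], [-20, -9]] · [[-1/2, -3/2], [1, 4]] = [[4, 5], [1, -6]].

W = [[4, 5], [1, -6]]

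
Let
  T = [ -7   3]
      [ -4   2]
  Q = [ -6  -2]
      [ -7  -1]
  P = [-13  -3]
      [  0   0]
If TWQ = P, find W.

Left-multiply by T⁻¹ and right-multiply by Q⁻¹: W = T⁻¹PQ⁻¹.
det T = -2; the adjugate gives T⁻¹ = [[-1, 3/2], [-2, 7/2]].
det Q = -8; the adjugate gives Q⁻¹ = [[1/8, -1/4], [-7/8, 3/4]].
T⁻¹P = [[13, 3], [26, 6]].
W = (T⁻¹P)Q⁻¹ = [[-1, -1], [-2, -2]].

W = [[-1, -1], [-2, -2]]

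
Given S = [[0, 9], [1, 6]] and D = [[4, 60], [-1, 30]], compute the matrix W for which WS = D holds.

Since S sits to the right of W, W = DS⁻¹.
S has determinant -9; S⁻¹ = [[-2/3, 1], [1/9, 0]].
W = DS⁻¹ = [[4, 60], [-1, 30]] · [[-2/3, 1], [1/9, 0]] = [[4, 4], [4, -1]].

W = [[4, 4], [4, -1]]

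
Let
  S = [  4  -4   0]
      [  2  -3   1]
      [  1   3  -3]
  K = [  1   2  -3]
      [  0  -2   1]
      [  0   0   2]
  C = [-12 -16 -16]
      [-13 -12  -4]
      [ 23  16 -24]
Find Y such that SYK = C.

Y = [[2, 0, -3], [5, 1, 3], [-2, -4, -3]]

Isolating Y: multiply by S⁻¹ from the left and K⁻¹ from the right, so Y = S⁻¹CK⁻¹.
det S = -4, so S⁻¹ = [[-3/2, 3, 1], [-7/4, 3, 1], [-9/4, 4, 1]].
det K = -4, so K⁻¹ = [[1, 1, 1], [0, -1/2, 1/4], [0, 0, 1/2]].
S⁻¹C = [[2, 4, -12], [5, 8, -8], [-2, 4, -4]].
Y = (S⁻¹C)K⁻¹ = [[2, 0, -3], [5, 1, 3], [-2, -4, -3]].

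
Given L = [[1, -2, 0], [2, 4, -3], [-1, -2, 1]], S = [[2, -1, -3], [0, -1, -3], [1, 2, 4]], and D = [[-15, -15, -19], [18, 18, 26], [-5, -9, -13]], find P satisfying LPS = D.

P = [[-3, 0, -3], [-1, 5, 5], [-4, 4, 0]]

Left-multiply by L⁻¹ and right-multiply by S⁻¹: P = L⁻¹DS⁻¹.
det L = -4; the adjugate gives L⁻¹ = [[1/2, -1/2, -3/2], [-1/4, -1/4, -3/4], [0, -1, -2]].
S has determinant 4; S⁻¹ = [[1/2, -1/2, 0], [-3/4, 11/4, 3/2], [1/4, -5/4, -1/2]].
L⁻¹D = [[-9, -3, -3], [3, 6, 8], [-8, 0, 0]].
P = (L⁻¹D)S⁻¹ = [[-3, 0, -3], [-1, 5, 5], [-4, 4, 0]].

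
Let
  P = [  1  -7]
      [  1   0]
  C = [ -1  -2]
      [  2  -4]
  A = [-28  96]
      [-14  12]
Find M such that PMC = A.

M = [[4, -5], [2, 2]]

M = P⁻¹AC⁻¹ (apply P⁻¹ on the left and C⁻¹ on the right).
det P = 7, so P⁻¹ = [[0, 1], [-1/7, 1/7]].
C has determinant 8; C⁻¹ = [[-1/2, 1/4], [-1/4, -1/8]].
P⁻¹A = [[-14, 12], [2, -12]].
M = (P⁻¹A)C⁻¹ = [[4, -5], [2, 2]].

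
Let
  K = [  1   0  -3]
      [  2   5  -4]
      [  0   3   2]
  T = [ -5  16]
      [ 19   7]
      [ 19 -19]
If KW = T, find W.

W = [[1, 1], [5, -3], [2, -5]]

Since K multiplies W on the left, W = K⁻¹T.
det K = 4, so K⁻¹ = [[11/2, -9/4, 15/4], [-1, 1/2, -1/2], [3/2, -3/4, 5/4]].
W = K⁻¹T = [[11/2, -9/4, 15/4], [-1, 1/2, -1/2], [3/2, -3/4, 5/4]] · [[-5, 16], [19, 7], [19, -19]] = [[1, 1], [5, -3], [2, -5]].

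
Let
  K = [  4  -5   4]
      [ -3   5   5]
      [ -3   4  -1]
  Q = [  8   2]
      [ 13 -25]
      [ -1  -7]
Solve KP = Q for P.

P = [[-6, -5], [-4, -6], [3, -2]]

K is on the left of P, so left-multiply by K⁻¹: P = K⁻¹Q.
det K = 2; the adjugate gives K⁻¹ = [[-25/2, 11/2, -45/2], [-9, 4, -16], [3/2, -1/2, 5/2]].
P = K⁻¹Q = [[-25/2, 11/2, -45/2], [-9, 4, -16], [3/2, -1/2, 5/2]] · [[8, 2], [13, -25], [-1, -7]] = [[-6, -5], [-4, -6], [3, -2]].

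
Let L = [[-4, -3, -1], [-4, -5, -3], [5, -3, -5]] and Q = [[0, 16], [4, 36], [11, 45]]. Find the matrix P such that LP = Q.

Left-multiplying both sides by L⁻¹ gives P = L⁻¹Q.
L has determinant 4; L⁻¹ = [[4, -3, 1], [-35/4, 25/4, -2], [37/4, -27/4, 2]].
P = L⁻¹Q = [[4, -3, 1], [-35/4, 25/4, -2], [37/4, -27/4, 2]] · [[0, 16], [4, 36], [11, 45]] = [[-1, 1], [3, -5], [-5, -5]].

P = [[-1, 1], [3, -5], [-5, -5]]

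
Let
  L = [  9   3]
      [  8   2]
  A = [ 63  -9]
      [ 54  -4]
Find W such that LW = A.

W = [[6, 1], [3, -6]]

L is on the left of W, so left-multiply by L⁻¹: W = L⁻¹A.
L has determinant -6; L⁻¹ = [[-1/3, 1/2], [4/3, -3/2]].
W = L⁻¹A = [[-1/3, 1/2], [4/3, -3/2]] · [[63, -9], [54, -4]] = [[6, 1], [3, -6]].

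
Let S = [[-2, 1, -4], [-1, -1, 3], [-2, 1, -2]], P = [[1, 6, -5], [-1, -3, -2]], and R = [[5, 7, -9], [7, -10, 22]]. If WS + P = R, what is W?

W = [[0, -2, -1], [-4, 2, -1]]

WS = R − P = [[4, 1, -4], [8, -7, 24]].
Right-multiplying both sides by S⁻¹ gives W = (R − P)S⁻¹.
S has determinant 6; S⁻¹ = [[-1/6, -1/3, -1/6], [-4/3, -2/3, 5/3], [-1/2, 0, 1/2]].
W = (R − P)S⁻¹ = [[0, -2, -1], [-4, 2, -1]].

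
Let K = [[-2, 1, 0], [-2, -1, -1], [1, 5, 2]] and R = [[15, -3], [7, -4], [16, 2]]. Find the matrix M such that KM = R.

M = [[-5, 1], [5, -1], [-2, 3]]

Since K multiplies M on the left, M = K⁻¹R.
det K = -3, so K⁻¹ = [[-1, 2/3, 1/3], [-1, 4/3, 2/3], [3, -11/3, -4/3]].
M = K⁻¹R = [[-1, 2/3, 1/3], [-1, 4/3, 2/3], [3, -11/3, -4/3]] · [[15, -3], [7, -4], [16, 2]] = [[-5, 1], [5, -1], [-2, 3]].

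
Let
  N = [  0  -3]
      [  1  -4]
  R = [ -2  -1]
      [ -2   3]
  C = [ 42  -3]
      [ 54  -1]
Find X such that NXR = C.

Isolating X: multiply by N⁻¹ from the left and R⁻¹ from the right, so X = N⁻¹CR⁻¹.
N has determinant 3; N⁻¹ = [[-4/3, 1], [-1/3, 0]].
det R = -8, so R⁻¹ = [[-3/8, -1/8], [-1/4, 1/4]].
N⁻¹C = [[-2, 3], [-14, 1]].
X = (N⁻¹C)R⁻¹ = [[0, 1], [5, 2]].

X = [[0, 1], [5, 2]]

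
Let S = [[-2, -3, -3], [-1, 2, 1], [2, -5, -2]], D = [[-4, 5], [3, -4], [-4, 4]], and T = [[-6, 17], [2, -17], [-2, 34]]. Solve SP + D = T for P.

SP = T − D = [[-2, 12], [-1, -13], [2, 30]].
Since S multiplies P on the left, P = S⁻¹(T − D).
S has determinant -5; S⁻¹ = [[-1/5, -9/5, -3/5], [0, -2, -1], [-1/5, 16/5, 7/5]].
P = S⁻¹(T − D) = [[1, 3], [0, -4], [0, -2]].

P = [[1, 3], [0, -4], [0, -2]]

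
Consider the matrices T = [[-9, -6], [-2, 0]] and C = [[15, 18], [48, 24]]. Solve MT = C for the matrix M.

M = [[-3, 6], [-4, -6]]

Right-multiplying both sides by T⁻¹ gives M = CT⁻¹.
T has determinant -12; T⁻¹ = [[0, -1/2], [-1/6, 3/4]].
M = CT⁻¹ = [[15, 18], [48, 24]] · [[0, -1/2], [-1/6, 3/4]] = [[-3, 6], [-4, -6]].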